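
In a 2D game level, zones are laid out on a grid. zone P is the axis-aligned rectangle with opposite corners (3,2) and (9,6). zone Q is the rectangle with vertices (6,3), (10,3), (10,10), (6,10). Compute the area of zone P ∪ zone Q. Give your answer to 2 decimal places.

By inclusion–exclusion:
Individual areas: |zone P| = 24, |zone Q| = 28.
|zone P∩zone Q|: x∈[6,9], y∈[3,6] → 3·3 = 9.
|zone P ∪ zone Q| = 52 − 9 = 43.00.

43.00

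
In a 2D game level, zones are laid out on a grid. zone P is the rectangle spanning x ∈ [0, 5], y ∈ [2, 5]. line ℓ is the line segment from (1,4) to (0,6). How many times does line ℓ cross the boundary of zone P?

The segment meets the boundary at (0.5,5).

1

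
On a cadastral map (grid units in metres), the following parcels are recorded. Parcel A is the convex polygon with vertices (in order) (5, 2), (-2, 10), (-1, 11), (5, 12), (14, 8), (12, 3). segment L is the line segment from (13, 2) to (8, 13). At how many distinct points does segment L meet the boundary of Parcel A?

2

The segment meets the boundary at (9.329,10.076), (12.255,3.638).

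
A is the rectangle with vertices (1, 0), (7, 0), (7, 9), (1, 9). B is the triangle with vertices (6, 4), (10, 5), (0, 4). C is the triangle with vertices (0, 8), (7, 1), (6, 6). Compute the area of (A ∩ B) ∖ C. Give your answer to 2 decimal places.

|A ∩ B| = 2.275.
|(A ∩ B) ∩ C| = 1.2615.
|(A ∩ B) ∖ C| = 2.275 − 1.2615 = 1.01.

1.01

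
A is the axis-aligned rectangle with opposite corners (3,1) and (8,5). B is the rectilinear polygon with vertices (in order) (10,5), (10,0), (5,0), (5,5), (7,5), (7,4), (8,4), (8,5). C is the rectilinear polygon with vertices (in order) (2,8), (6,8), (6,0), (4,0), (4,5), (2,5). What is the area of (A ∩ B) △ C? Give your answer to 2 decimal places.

|A ∩ B| = 11.
|(A ∩ B) ∩ C| = 4.
|(A ∩ B) △ C| = 11 + 22 − 8 = 25.00.

25.00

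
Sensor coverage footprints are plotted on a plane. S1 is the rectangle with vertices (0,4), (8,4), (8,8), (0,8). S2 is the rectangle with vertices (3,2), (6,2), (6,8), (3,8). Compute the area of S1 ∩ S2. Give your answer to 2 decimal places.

|S1∩S2|: x∈[3,6], y∈[4,8] → 3·4 = 12.

12.00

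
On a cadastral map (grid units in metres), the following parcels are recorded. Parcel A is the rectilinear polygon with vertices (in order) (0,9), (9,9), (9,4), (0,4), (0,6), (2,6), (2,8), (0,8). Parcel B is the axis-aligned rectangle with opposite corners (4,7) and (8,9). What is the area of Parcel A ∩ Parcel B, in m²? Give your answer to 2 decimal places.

8.00

The intersection is the polygon with vertices (8,9), (8,7), (4,7), (4,9).
By the shoelace formula its area is 8.00.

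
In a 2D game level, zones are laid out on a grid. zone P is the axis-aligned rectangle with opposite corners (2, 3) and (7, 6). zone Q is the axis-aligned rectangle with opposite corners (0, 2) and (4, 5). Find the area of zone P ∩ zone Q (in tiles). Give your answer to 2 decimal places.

|zone P∩zone Q|: x∈[2,4], y∈[3,5] → 2·2 = 4.

4.00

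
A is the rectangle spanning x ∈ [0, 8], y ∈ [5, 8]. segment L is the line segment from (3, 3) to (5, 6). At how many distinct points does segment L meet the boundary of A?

The segment meets the boundary at (4.333,5).

1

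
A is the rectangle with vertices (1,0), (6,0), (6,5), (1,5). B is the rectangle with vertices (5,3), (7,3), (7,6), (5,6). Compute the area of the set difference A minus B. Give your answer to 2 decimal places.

23.00

|A∩B|: x∈[5,6], y∈[3,5] → 1·2 = 2.
|A| = 25.
|A ∖ B| = |A| − |A∩B| = 25 − 2 = 23.00.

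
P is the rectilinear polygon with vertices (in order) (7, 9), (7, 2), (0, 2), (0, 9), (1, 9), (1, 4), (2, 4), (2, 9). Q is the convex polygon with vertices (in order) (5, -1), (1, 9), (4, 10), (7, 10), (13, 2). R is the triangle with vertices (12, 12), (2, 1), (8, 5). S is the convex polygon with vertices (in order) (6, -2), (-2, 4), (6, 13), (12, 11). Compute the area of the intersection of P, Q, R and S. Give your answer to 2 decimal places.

The intersection is the polygon with vertices (7,6.5), (7,4.333), (3.737,2.158), (3.528,2.681).
By the shoelace formula its area is 4.84.

4.84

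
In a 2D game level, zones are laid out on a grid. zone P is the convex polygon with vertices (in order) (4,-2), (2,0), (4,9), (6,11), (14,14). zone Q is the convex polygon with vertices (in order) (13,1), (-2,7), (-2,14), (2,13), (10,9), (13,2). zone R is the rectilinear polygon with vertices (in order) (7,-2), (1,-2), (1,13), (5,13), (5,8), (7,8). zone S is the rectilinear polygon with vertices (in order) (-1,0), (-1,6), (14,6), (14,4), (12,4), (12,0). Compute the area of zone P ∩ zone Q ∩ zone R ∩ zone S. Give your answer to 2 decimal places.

The intersection is the polygon with vertices (7,3.4), (3.102,4.959), (3.333,6), (7,6).
By the shoelace formula its area is 6.98.

6.98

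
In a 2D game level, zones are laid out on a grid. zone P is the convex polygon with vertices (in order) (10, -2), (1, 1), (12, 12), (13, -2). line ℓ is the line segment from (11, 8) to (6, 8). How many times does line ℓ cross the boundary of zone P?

The segment meets the boundary at (8,8).

1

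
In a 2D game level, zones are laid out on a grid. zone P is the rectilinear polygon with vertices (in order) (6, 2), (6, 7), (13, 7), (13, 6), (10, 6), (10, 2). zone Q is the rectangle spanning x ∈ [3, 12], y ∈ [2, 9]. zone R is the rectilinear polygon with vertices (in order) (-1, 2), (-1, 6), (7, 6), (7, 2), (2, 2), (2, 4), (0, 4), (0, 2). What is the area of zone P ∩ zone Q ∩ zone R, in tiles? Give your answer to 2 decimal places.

4.00

The intersection is the polygon with vertices (6,2), (6,6), (7,6), (7,2).
By the shoelace formula its area is 4.00.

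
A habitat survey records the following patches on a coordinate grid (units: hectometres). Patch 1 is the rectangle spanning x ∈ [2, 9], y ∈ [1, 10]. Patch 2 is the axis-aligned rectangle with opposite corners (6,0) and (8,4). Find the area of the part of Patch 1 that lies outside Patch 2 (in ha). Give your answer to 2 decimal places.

|Patch 1∩Patch 2|: x∈[6,8], y∈[1,4] → 2·3 = 6.
|Patch 1| = 63.
|Patch 1 ∖ Patch 2| = |Patch 1| − |Patch 1∩Patch 2| = 63 − 6 = 57.00.

57.00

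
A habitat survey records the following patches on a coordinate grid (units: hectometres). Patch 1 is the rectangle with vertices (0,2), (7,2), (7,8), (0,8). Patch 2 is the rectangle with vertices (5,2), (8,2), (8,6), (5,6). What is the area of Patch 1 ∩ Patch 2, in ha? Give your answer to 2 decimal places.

|Patch 1∩Patch 2|: x∈[5,7], y∈[2,6] → 2·4 = 8.

8.00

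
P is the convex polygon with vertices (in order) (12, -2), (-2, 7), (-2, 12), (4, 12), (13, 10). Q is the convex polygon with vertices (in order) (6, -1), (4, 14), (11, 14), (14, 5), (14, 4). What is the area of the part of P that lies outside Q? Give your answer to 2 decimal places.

60.37

|P| = 132, |P∩Q| = 71.6318.
|P ∖ Q| = |P| − |P∩Q| = 132 − 71.6318 = 60.37.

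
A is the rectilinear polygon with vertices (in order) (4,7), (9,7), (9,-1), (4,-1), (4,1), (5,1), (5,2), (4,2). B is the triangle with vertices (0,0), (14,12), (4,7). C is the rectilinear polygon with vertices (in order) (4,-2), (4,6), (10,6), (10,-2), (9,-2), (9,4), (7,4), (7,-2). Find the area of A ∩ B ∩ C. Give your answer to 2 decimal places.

The intersection is the polygon with vertices (4,3.429), (4,6), (7,6).
By the shoelace formula its area is 3.86.

3.86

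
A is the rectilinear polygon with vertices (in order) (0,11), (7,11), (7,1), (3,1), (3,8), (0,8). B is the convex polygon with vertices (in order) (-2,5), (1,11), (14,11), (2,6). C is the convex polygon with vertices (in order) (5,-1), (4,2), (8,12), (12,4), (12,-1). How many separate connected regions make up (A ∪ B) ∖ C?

(A ∪ B) ∖ C splits into 2 disjoint pieces (area 45.1583, area 5.2155).

2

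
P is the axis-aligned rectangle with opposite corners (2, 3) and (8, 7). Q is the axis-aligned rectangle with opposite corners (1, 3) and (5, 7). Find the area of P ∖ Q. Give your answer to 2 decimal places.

|P∩Q|: x∈[2,5], y∈[3,7] → 3·4 = 12.
|P| = 24.
|P ∖ Q| = |P| − |P∩Q| = 24 − 12 = 12.00.

12.00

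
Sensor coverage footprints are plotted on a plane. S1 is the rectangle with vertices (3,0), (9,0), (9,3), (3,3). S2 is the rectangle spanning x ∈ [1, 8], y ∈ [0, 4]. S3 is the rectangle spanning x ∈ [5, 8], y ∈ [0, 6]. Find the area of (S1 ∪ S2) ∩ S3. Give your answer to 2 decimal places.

The region (S1 ∪ S2) ∩ S3 is the polygon with vertices (5,0), (5,4), (8,4), (8,3), (8,0).
By the shoelace formula its area is 12.00.

12.00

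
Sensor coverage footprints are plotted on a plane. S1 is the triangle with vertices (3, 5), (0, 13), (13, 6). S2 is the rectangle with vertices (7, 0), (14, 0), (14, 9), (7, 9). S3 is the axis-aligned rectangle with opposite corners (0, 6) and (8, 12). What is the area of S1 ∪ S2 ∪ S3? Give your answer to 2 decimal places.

112.13

By inclusion–exclusion:
Individual areas: |S1| = 41.5, |S2| = 63, |S3| = 48.
|S1∩S2| = 11.4429.
|S1∩S3| = 28.8407.
|S2∩S3|: x∈[7,8], y∈[6,9] → 1·3 = 3.
|S1∩S2∩S3| = 2.9121.
|S1 ∪ S2 ∪ S3| = 152.5 − 43.2835 + 2.9121 = 112.13.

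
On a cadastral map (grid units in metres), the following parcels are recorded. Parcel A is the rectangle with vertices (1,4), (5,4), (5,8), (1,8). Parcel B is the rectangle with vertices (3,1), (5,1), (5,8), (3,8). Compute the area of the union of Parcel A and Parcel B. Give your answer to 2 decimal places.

By inclusion–exclusion:
Individual areas: |Parcel A| = 16, |Parcel B| = 14.
|Parcel A∩Parcel B|: x∈[3,5], y∈[4,8] → 2·4 = 8.
|Parcel A ∪ Parcel B| = 30 − 8 = 22.00.

22.00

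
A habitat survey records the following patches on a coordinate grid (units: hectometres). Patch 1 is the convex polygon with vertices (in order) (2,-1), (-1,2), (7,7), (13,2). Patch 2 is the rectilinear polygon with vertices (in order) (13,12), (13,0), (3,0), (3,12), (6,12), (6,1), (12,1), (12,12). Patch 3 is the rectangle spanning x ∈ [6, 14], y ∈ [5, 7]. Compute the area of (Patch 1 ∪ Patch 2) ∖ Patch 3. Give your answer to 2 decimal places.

85.55

|Patch 1 ∪ Patch 2| = 91.6345.
|(Patch 1 ∪ Patch 2) ∩ Patch 3| = 6.0875.
|(Patch 1 ∪ Patch 2) ∖ Patch 3| = 91.6345 − 6.0875 = 85.55.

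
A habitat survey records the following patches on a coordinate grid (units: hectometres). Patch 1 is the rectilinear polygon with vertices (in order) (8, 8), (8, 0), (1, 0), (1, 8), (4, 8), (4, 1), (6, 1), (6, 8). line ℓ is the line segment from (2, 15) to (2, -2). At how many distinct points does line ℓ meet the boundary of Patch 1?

The segment meets the boundary at (2,0), (2,8).

2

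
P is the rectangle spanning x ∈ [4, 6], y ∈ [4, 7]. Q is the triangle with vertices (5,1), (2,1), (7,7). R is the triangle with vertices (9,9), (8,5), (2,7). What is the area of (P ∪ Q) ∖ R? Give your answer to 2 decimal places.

11.17

|P ∪ Q| = 13.65.
|(P ∪ Q) ∩ R| = 2.4833.
|(P ∪ Q) ∖ R| = 13.65 − 2.4833 = 11.17.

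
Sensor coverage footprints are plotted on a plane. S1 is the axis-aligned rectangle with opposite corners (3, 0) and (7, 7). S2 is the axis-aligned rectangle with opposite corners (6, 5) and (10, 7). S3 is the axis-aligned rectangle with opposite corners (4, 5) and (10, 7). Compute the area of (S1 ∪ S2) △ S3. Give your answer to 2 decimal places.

|S1 ∪ S2| = 34.
|(S1 ∪ S2) ∩ S3| = 12.
|(S1 ∪ S2) △ S3| = 34 + 12 − 24 = 22.00.

22.00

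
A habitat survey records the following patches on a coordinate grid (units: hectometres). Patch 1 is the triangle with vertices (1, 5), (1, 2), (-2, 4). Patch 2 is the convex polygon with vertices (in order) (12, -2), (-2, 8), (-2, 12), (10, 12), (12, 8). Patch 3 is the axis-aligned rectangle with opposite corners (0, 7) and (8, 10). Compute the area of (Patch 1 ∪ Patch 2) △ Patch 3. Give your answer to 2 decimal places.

102.50

|Patch 1 ∪ Patch 2| = 126.5.
|(Patch 1 ∪ Patch 2) ∩ Patch 3| = 24.
|(Patch 1 ∪ Patch 2) △ Patch 3| = 126.5 + 24 − 48 = 102.50.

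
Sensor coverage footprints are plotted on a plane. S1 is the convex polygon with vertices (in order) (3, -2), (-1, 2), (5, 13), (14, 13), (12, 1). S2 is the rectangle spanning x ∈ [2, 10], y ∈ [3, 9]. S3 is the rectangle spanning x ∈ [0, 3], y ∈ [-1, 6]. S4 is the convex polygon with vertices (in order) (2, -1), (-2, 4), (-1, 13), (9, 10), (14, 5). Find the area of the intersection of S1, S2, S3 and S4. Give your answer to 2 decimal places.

3.00

The intersection is the polygon with vertices (2,6), (3,6), (3,3), (2,3).
By the shoelace formula its area is 3.00.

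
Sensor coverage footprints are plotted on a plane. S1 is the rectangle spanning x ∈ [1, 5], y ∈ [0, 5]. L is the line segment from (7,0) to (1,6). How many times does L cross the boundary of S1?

2

The segment meets the boundary at (2,5), (5,2).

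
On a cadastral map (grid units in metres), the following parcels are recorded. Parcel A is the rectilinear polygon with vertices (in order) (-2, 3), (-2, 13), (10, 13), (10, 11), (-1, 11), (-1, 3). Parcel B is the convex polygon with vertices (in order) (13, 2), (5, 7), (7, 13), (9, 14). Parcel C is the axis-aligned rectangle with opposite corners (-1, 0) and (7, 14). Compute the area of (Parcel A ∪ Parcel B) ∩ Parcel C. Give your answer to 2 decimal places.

|Parcel A ∪ Parcel B| = 69.
|(Parcel A ∪ Parcel B) ∩ Parcel C| = 22.58.

22.58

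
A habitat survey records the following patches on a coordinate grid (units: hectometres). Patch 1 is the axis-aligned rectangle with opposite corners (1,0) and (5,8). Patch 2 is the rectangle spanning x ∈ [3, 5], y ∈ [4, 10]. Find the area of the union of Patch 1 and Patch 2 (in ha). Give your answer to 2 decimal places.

By inclusion–exclusion:
Individual areas: |Patch 1| = 32, |Patch 2| = 12.
|Patch 1∩Patch 2|: x∈[3,5], y∈[4,8] → 2·4 = 8.
|Patch 1 ∪ Patch 2| = 44 − 8 = 36.00.

36.00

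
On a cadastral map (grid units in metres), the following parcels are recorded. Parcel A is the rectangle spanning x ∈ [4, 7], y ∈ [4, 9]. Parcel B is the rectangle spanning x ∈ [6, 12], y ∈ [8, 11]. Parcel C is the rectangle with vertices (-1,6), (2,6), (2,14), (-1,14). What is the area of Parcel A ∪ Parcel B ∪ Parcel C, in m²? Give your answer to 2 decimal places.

56.00

By inclusion–exclusion:
Individual areas: |Parcel A| = 15, |Parcel B| = 18, |Parcel C| = 24.
|Parcel A∩Parcel B|: x∈[6,7], y∈[8,9] → 1·1 = 1.
|Parcel A∩Parcel C| = 0 (no overlap).
|Parcel B∩Parcel C| = 0 (no overlap).
|Parcel A∩Parcel B∩Parcel C| = 0.
|Parcel A ∪ Parcel B ∪ Parcel C| = 57 − 1 + 0 = 56.00.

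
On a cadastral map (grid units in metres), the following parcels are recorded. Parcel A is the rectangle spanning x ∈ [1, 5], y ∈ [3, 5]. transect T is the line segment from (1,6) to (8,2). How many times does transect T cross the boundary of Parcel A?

2

The segment meets the boundary at (5,3.714), (2.75,5).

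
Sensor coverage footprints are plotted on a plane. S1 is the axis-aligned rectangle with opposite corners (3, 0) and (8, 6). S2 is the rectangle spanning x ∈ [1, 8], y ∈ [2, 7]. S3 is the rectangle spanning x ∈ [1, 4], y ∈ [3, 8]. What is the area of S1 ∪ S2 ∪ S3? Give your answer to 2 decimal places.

48.00

By inclusion–exclusion:
Individual areas: |S1| = 30, |S2| = 35, |S3| = 15.
|S1∩S2|: x∈[3,8], y∈[2,6] → 5·4 = 20.
|S1∩S3|: x∈[3,4], y∈[3,6] → 1·3 = 3.
|S2∩S3|: x∈[1,4], y∈[3,7] → 3·4 = 12.
|S1∩S2∩S3| = 3.
|S1 ∪ S2 ∪ S3| = 80 − 35 + 3 = 48.00.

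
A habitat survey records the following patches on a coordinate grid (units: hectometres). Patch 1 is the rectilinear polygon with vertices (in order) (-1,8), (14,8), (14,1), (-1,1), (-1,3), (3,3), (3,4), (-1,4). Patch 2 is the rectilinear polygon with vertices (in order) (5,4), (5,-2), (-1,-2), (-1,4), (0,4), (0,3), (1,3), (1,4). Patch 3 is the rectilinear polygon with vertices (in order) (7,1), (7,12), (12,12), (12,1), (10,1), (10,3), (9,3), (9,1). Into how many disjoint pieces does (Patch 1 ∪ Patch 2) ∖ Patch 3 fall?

(Patch 1 ∪ Patch 2) ∖ Patch 3 splits into 3 disjoint pieces (area 14, area 2, area 73).

3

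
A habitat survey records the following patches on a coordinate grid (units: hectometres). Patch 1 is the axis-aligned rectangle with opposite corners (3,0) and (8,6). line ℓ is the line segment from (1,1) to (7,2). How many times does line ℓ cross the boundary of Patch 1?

1

The segment meets the boundary at (3,1.333).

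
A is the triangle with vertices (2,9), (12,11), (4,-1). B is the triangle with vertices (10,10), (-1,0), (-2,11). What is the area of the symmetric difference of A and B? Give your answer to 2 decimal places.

|A| = 52, |B| = 65.5, |A∩B| = 23.5262.
|A △ B| = |A| + |B| − 2·|A∩B| = 52 + 65.5 − 47.0525 = 70.45.

70.45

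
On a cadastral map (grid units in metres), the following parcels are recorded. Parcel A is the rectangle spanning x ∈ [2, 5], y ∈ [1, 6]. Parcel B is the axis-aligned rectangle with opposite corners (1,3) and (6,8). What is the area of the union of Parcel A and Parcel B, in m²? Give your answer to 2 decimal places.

31.00

By inclusion–exclusion:
Individual areas: |Parcel A| = 15, |Parcel B| = 25.
|Parcel A∩Parcel B|: x∈[2,5], y∈[3,6] → 3·3 = 9.
|Parcel A ∪ Parcel B| = 40 − 9 = 31.00.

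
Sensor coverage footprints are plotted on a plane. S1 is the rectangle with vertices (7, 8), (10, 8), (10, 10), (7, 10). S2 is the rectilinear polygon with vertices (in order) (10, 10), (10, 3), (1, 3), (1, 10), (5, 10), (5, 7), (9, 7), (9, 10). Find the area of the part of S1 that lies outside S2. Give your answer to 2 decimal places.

|S1| = 6, |S1∩S2| = 2.
|S1 ∖ S2| = |S1| − |S1∩S2| = 6 − 2 = 4.00.

4.00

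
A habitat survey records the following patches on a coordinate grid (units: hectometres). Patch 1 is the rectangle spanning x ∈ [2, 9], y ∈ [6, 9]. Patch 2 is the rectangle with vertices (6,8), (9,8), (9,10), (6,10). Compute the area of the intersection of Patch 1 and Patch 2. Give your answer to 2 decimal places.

3.00

|Patch 1∩Patch 2|: x∈[6,9], y∈[8,9] → 3·1 = 3.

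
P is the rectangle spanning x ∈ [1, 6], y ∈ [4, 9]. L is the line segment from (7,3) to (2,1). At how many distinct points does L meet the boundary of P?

The segment lies entirely outside P and never meets its boundary.

0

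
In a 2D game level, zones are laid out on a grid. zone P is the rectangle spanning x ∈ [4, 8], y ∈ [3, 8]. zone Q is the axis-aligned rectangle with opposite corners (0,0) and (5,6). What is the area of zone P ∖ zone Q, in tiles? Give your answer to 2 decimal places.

17.00

|zone P∩zone Q|: x∈[4,5], y∈[3,6] → 1·3 = 3.
|zone P| = 20.
|zone P ∖ zone Q| = |zone P| − |zone P∩zone Q| = 20 − 3 = 17.00.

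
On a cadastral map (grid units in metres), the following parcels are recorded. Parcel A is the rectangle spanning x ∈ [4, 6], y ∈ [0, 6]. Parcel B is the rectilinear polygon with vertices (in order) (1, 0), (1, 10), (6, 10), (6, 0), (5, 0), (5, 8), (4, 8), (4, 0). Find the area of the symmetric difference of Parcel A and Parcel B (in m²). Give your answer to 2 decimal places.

|Parcel A| = 12, |Parcel B| = 42, |Parcel A∩Parcel B| = 6.
|Parcel A △ Parcel B| = |Parcel A| + |Parcel B| − 2·|Parcel A∩Parcel B| = 12 + 42 − 12 = 42.00.

42.00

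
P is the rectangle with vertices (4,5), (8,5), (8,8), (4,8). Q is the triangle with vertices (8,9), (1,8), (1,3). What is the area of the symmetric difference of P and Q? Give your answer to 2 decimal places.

22.62

|P| = 12, |Q| = 17.5, |P∩Q| = 3.4405.
|P △ Q| = |P| + |Q| − 2·|P∩Q| = 12 + 17.5 − 6.881 = 22.62.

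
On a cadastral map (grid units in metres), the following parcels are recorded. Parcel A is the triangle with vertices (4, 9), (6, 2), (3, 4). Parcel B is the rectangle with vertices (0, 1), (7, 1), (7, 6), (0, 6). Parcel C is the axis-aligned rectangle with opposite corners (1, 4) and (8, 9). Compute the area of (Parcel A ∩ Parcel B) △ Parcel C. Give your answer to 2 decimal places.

|Parcel A ∩ Parcel B| = 6.3143.
|(Parcel A ∩ Parcel B) ∩ Parcel C| = 3.8857.
|(Parcel A ∩ Parcel B) △ Parcel C| = 6.3143 + 35 − 7.7714 = 33.54.

33.54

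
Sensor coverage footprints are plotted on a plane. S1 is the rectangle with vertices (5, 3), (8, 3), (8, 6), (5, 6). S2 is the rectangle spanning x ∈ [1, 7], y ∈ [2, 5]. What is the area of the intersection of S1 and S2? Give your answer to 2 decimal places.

4.00

|S1∩S2|: x∈[5,7], y∈[3,5] → 2·2 = 4.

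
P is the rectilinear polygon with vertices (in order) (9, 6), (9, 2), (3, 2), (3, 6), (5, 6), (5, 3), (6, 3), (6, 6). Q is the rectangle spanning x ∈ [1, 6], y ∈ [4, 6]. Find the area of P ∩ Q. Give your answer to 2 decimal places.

4.00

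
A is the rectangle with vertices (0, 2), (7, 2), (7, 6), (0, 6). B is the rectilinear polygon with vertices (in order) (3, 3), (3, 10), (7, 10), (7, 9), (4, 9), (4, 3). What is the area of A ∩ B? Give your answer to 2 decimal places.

3.00

The intersection is the polygon with vertices (4,6), (4,3), (3,3), (3,6).
By the shoelace formula its area is 3.00.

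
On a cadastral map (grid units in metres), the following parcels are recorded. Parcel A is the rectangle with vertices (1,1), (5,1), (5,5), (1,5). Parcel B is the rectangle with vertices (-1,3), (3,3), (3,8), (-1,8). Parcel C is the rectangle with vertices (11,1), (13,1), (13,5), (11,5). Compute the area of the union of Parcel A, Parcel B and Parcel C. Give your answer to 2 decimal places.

By inclusion–exclusion:
Individual areas: |Parcel A| = 16, |Parcel B| = 20, |Parcel C| = 8.
|Parcel A∩Parcel B|: x∈[1,3], y∈[3,5] → 2·2 = 4.
|Parcel A∩Parcel C| = 0 (no overlap).
|Parcel B∩Parcel C| = 0 (no overlap).
|Parcel A∩Parcel B∩Parcel C| = 0.
|Parcel A ∪ Parcel B ∪ Parcel C| = 44 − 4 + 0 = 40.00.

40.00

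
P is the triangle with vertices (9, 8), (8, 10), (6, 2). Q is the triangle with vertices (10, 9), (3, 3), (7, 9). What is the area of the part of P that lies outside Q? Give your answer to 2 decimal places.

|P| = 6, |P∩Q| = 2.0864.
|P ∖ Q| = |P| − |P∩Q| = 6 − 2.0864 = 3.91.

3.91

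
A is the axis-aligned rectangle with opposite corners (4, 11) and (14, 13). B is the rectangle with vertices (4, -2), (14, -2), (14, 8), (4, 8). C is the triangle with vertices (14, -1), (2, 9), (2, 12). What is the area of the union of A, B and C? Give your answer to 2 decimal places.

By inclusion–exclusion:
Individual areas: |A| = 20, |B| = 100, |C| = 18.
|A∩B| = 0 (no overlap).
|A∩C| = 0.
|B∩C| = 10.9487.
|A∩B∩C| = 0.
|A ∪ B ∪ C| = 138 − 10.9487 + 0 = 127.05.

127.05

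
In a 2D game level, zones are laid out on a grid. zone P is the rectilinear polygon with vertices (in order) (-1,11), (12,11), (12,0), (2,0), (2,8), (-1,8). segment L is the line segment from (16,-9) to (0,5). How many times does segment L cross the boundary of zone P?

2

The segment meets the boundary at (2,3.25), (5.714,0).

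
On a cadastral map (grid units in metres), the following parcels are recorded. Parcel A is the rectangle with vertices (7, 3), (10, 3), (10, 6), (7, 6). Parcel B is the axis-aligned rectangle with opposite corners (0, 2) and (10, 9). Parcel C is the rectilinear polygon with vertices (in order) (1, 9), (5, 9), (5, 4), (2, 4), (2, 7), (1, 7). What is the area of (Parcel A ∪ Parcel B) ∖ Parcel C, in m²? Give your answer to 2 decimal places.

|Parcel A ∪ Parcel B| = 70.
|(Parcel A ∪ Parcel B) ∩ Parcel C| = 17.
|(Parcel A ∪ Parcel B) ∖ Parcel C| = 70 − 17 = 53.00.

53.00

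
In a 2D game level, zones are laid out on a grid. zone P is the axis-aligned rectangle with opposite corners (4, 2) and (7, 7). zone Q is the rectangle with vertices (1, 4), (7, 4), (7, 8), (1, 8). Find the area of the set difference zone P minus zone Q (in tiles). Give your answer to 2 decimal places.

|zone P∩zone Q|: x∈[4,7], y∈[4,7] → 3·3 = 9.
|zone P| = 15.
|zone P ∖ zone Q| = |zone P| − |zone P∩zone Q| = 15 − 9 = 6.00.

6.00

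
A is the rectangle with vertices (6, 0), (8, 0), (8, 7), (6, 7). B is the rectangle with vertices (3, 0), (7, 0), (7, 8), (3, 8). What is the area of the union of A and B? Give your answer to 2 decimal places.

39.00

By inclusion–exclusion:
Individual areas: |A| = 14, |B| = 32.
|A∩B|: x∈[6,7], y∈[0,7] → 1·7 = 7.
|A ∪ B| = 46 − 7 = 39.00.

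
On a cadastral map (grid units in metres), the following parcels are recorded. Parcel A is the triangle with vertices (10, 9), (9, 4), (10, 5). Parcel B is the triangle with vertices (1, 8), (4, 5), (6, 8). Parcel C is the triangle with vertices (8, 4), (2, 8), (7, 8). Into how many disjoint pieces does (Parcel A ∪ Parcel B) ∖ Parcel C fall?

(Parcel A ∪ Parcel B) ∖ Parcel C splits into 2 disjoint pieces (area 2, area 3.8077).

2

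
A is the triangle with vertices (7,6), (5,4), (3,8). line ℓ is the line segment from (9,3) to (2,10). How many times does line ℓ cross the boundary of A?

The segment meets the boundary at (5,7), (6.5,5.5).

2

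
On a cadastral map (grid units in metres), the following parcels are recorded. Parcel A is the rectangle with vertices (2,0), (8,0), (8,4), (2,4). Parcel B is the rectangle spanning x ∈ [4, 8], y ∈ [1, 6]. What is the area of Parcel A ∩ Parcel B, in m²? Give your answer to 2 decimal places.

|Parcel A∩Parcel B|: x∈[4,8], y∈[1,4] → 4·3 = 12.

12.00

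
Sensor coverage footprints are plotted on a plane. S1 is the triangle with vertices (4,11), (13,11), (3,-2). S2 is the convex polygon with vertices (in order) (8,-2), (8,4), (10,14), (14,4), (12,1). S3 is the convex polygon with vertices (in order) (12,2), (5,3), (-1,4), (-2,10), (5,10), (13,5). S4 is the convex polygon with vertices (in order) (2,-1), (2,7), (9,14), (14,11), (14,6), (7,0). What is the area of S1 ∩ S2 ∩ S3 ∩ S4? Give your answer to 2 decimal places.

The intersection is the polygon with vertices (8.733,7.667), (9.883,6.948), (8.135,4.676).
By the shoelace formula its area is 1.93.

1.93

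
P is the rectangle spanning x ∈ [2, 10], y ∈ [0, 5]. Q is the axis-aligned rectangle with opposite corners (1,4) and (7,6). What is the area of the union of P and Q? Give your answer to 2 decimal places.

By inclusion–exclusion:
Individual areas: |P| = 40, |Q| = 12.
|P∩Q|: x∈[2,7], y∈[4,5] → 5·1 = 5.
|P ∪ Q| = 52 − 5 = 47.00.

47.00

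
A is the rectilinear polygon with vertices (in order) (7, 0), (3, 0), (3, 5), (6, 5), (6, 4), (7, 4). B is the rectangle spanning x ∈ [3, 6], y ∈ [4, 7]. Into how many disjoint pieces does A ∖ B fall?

A ∖ B is a single connected region.

1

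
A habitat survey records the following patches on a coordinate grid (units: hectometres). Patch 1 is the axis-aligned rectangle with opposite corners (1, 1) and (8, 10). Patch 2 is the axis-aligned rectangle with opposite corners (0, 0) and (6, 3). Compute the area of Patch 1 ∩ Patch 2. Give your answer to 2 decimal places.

10.00

|Patch 1∩Patch 2|: x∈[1,6], y∈[1,3] → 5·2 = 10.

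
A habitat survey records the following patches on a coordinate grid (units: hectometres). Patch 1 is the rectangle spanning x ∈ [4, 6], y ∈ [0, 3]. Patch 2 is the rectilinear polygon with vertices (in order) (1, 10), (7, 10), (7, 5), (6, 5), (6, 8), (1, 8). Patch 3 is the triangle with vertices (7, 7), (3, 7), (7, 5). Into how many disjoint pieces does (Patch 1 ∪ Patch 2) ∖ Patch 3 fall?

(Patch 1 ∪ Patch 2) ∖ Patch 3 splits into 3 disjoint pieces (area 6, area 13, area 0.25).

3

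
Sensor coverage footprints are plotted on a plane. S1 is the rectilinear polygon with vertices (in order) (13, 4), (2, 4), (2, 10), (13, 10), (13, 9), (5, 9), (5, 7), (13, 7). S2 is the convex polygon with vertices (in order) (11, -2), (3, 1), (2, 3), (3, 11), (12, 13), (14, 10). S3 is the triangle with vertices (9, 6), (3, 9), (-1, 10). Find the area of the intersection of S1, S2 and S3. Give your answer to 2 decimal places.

1.41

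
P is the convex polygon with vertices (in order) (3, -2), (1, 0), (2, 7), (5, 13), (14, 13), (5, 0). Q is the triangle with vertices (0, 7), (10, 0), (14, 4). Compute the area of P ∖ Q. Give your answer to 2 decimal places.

|P| = 96, |P∩Q| = 12.9532.
|P ∖ Q| = |P| − |P∩Q| = 96 − 12.9532 = 83.05.

83.05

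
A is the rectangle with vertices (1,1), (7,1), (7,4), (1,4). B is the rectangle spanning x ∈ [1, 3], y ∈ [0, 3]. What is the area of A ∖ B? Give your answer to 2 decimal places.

14.00

|A∩B|: x∈[1,3], y∈[1,3] → 2·2 = 4.
|A| = 18.
|A ∖ B| = |A| − |A∩B| = 18 − 4 = 14.00.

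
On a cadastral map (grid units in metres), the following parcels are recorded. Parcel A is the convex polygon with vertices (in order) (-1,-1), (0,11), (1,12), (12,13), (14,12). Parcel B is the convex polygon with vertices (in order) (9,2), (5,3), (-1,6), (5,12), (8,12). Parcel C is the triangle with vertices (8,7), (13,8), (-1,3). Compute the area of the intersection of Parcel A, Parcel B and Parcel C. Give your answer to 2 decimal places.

2.74

The intersection is the polygon with vertices (6.851,5.804), (2.5,4.25), (2.176,4.412), (8,7), (8.3,7.06).
By the shoelace formula its area is 2.74.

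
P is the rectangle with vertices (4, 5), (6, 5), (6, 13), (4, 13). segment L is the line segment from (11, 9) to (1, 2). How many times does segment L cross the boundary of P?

2

The segment meets the boundary at (5.286,5), (6,5.5).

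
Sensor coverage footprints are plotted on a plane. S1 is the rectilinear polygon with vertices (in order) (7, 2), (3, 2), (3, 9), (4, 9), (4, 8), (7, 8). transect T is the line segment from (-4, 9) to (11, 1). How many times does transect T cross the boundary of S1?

The segment meets the boundary at (7,3.133), (3,5.267).

2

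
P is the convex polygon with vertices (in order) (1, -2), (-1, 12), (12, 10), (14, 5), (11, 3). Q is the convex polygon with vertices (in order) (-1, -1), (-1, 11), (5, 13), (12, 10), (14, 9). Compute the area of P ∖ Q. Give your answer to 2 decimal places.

42.45

|P| = 131, |P∩Q| = 88.5464.
|P ∖ Q| = |P| − |P∩Q| = 131 − 88.5464 = 42.45.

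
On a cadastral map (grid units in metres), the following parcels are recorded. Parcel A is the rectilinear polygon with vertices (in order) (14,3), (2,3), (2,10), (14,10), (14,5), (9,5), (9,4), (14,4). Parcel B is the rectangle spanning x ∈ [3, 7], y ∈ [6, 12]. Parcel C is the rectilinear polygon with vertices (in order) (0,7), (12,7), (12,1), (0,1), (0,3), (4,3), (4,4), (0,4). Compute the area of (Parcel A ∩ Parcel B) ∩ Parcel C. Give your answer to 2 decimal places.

The region (Parcel A ∩ Parcel B) ∩ Parcel C is the polygon with vertices (7,6), (3,6), (3,7), (7,7).
By the shoelace formula its area is 4.00.

4.00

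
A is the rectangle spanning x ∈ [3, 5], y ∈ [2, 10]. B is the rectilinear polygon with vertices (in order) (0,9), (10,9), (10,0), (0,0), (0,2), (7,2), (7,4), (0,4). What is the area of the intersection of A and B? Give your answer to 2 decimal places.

10.00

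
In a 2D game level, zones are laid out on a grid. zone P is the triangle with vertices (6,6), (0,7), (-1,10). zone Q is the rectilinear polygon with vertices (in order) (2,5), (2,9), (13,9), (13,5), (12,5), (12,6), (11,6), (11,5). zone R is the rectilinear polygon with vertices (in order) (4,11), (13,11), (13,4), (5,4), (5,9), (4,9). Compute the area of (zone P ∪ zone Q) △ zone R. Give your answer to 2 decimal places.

|zone P ∪ zone Q| = 48.2619.
|(zone P ∪ zone Q) ∩ zone R| = 31.
|(zone P ∪ zone Q) △ zone R| = 48.2619 + 58 − 62 = 44.26.

44.26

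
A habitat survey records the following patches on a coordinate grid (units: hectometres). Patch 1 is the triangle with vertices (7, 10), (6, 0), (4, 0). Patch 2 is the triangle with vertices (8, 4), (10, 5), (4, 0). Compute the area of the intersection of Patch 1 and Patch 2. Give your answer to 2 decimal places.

The intersection is the polygon with vertices (6.182,1.818), (4,0), (6.222,2.222).
By the shoelace formula its area is 0.40.

0.40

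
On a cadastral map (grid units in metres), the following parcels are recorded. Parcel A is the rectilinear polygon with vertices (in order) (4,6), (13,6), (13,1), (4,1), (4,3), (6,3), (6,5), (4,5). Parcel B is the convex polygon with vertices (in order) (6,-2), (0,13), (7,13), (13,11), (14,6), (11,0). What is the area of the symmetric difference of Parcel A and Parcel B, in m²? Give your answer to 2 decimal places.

99.60

|Parcel A| = 41, |Parcel B| = 134.5, |Parcel A∩Parcel B| = 37.95.
|Parcel A △ Parcel B| = |Parcel A| + |Parcel B| − 2·|Parcel A∩Parcel B| = 41 + 134.5 − 75.9 = 99.60.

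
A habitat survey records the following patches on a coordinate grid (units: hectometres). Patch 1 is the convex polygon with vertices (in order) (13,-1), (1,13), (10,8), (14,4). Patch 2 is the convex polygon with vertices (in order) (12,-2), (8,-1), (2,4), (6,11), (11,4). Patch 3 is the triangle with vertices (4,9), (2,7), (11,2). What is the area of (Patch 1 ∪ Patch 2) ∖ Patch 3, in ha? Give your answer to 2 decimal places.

80.44

|Patch 1 ∪ Patch 2| = 91.4847.
|(Patch 1 ∪ Patch 2) ∩ Patch 3| = 11.0427.
|(Patch 1 ∪ Patch 2) ∖ Patch 3| = 91.4847 − 11.0427 = 80.44.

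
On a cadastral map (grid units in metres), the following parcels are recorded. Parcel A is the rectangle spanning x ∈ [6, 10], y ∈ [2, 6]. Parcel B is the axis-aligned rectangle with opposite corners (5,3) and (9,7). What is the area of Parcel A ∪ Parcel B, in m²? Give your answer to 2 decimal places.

By inclusion–exclusion:
Individual areas: |Parcel A| = 16, |Parcel B| = 16.
|Parcel A∩Parcel B|: x∈[6,9], y∈[3,6] → 3·3 = 9.
|Parcel A ∪ Parcel B| = 32 − 9 = 23.00.

23.00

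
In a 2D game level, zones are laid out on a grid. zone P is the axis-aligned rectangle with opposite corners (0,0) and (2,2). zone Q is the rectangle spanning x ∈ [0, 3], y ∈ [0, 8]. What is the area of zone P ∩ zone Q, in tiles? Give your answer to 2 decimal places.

4.00

|zone P∩zone Q|: x∈[0,2], y∈[0,2] → 2·2 = 4.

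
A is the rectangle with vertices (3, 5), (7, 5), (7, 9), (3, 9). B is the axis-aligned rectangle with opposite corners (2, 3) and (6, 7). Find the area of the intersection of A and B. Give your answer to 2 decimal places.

6.00

|A∩B|: x∈[3,6], y∈[5,7] → 3·2 = 6.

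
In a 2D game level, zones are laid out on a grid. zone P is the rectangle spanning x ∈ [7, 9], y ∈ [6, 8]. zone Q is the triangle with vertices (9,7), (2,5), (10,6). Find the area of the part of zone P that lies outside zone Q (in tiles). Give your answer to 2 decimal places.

|zone P| = 4, |zone P∩zone Q| = 1.4286.
|zone P ∖ zone Q| = |zone P| − |zone P∩zone Q| = 4 − 1.4286 = 2.57.

2.57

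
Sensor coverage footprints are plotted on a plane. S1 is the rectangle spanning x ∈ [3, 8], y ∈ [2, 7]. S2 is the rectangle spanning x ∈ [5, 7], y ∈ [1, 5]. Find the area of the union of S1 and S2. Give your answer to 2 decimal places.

27.00

By inclusion–exclusion:
Individual areas: |S1| = 25, |S2| = 8.
|S1∩S2|: x∈[5,7], y∈[2,5] → 2·3 = 6.
|S1 ∪ S2| = 33 − 6 = 27.00.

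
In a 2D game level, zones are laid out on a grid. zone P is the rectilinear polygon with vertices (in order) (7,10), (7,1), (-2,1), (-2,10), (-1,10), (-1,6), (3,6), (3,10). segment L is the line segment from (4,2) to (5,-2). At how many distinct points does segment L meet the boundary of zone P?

The segment meets the boundary at (4.25,1).

1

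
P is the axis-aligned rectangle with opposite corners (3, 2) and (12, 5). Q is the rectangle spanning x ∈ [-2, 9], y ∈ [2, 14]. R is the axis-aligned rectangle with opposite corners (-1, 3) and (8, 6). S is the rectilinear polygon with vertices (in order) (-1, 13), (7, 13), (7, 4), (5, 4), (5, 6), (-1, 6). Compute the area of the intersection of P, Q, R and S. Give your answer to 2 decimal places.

2.00

The intersection is the polygon with vertices (7,5), (7,4), (5,4), (5,5).
By the shoelace formula its area is 2.00.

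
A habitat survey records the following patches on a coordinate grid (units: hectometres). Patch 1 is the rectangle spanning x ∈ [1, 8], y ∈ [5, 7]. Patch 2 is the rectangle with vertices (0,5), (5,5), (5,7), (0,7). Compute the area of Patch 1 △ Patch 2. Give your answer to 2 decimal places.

|Patch 1∩Patch 2|: x∈[1,5], y∈[5,7] → 4·2 = 8.
|Patch 1 △ Patch 2| = |Patch 1| + |Patch 2| − 2·|Patch 1∩Patch 2| = 14 + 10 − 16 = 8.00.

8.00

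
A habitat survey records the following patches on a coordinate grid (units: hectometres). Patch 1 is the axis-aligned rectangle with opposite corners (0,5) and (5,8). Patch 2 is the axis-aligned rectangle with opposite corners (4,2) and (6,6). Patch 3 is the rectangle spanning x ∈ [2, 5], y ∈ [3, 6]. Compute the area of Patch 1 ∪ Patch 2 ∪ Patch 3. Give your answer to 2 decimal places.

26.00

By inclusion–exclusion:
Individual areas: |Patch 1| = 15, |Patch 2| = 8, |Patch 3| = 9.
|Patch 1∩Patch 2|: x∈[4,5], y∈[5,6] → 1·1 = 1.
|Patch 1∩Patch 3|: x∈[2,5], y∈[5,6] → 3·1 = 3.
|Patch 2∩Patch 3|: x∈[4,5], y∈[3,6] → 1·3 = 3.
|Patch 1∩Patch 2∩Patch 3| = 1.
|Patch 1 ∪ Patch 2 ∪ Patch 3| = 32 − 7 + 1 = 26.00.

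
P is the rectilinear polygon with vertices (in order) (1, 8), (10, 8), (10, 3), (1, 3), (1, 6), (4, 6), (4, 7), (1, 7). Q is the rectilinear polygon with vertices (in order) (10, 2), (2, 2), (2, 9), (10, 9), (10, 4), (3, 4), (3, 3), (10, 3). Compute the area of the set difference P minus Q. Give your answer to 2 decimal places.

|P| = 42, |P∩Q| = 31.
|P ∖ Q| = |P| − |P∩Q| = 42 − 31 = 11.00.

11.00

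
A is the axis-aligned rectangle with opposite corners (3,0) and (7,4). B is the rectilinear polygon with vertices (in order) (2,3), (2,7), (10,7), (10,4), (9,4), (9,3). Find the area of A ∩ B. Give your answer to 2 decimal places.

The intersection is the polygon with vertices (3,4), (7,4), (7,3), (3,3).
By the shoelace formula its area is 4.00.

4.00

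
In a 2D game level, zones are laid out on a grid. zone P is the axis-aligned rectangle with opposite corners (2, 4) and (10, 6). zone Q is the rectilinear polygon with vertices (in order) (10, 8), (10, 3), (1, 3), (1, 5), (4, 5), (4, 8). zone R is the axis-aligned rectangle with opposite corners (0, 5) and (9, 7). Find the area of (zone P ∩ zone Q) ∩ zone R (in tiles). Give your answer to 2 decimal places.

|zone P ∩ zone Q| = 14.
|(zone P ∩ zone Q) ∩ zone R| = 5.00.

5.00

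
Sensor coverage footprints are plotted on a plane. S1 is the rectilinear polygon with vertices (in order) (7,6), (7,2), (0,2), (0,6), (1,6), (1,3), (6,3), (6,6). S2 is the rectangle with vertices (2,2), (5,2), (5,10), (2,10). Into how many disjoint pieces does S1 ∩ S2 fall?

1

S1 ∩ S2 is a single connected region.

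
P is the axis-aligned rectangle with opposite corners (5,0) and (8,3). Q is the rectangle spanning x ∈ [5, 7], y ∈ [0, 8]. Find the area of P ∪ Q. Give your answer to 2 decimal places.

19.00

By inclusion–exclusion:
Individual areas: |P| = 9, |Q| = 16.
|P∩Q|: x∈[5,7], y∈[0,3] → 2·3 = 6.
|P ∪ Q| = 25 − 6 = 19.00.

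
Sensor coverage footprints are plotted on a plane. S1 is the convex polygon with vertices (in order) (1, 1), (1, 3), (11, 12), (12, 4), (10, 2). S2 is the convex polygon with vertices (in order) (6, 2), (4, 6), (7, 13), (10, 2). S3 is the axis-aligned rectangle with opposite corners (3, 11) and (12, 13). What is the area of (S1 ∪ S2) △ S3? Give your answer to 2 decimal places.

87.11

|S1 ∪ S2| = 73.1513.
|(S1 ∪ S2) ∩ S3| = 2.0207.
|(S1 ∪ S2) △ S3| = 73.1513 + 18 − 4.0413 = 87.11.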